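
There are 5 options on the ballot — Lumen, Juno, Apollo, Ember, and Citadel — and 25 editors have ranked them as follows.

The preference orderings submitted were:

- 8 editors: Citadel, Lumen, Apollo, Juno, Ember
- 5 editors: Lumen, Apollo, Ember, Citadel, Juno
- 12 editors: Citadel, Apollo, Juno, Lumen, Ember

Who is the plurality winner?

Citadel

First-place vote totals:
  Lumen: 5
  Juno: 0
  Apollo: 0
  Ember: 0
  Citadel: 20
Citadel has the most first-place votes.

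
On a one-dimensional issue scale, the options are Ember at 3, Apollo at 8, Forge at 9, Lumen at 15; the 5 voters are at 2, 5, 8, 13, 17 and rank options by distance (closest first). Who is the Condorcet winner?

With single-peaked preferences on a line, the Condorcet winner is the candidate closest to the median voter.
The median voter (position 8) is closest to Apollo at 8.
Check: Apollo vs Lumen — voters closer to Apollo: 3 of 5.

Apollo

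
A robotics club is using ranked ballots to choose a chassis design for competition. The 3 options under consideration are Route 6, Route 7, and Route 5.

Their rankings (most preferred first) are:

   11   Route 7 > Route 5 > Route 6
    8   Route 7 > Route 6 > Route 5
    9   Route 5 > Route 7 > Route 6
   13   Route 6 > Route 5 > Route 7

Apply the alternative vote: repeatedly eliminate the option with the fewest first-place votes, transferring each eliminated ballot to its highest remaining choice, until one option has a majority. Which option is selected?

Route 7

Round 1: Route 7 19, Route 6 13, Route 5 9. Route 5 has the fewest and is eliminated.
Round 2: Route 7 28, Route 6 13. Route 7 has a majority.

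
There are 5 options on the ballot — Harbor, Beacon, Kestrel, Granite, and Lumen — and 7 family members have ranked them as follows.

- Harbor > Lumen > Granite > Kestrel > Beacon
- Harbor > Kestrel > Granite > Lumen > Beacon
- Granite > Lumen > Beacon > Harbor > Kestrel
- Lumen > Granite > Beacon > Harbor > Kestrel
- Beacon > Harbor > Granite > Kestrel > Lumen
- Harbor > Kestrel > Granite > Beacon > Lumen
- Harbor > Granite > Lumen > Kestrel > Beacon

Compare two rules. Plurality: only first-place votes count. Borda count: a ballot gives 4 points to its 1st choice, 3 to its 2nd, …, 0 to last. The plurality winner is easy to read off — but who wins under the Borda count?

Harbor

Plurality first-place counts: Harbor 4, Beacon 1, Kestrel 0, Granite 1, Lumen 1 → Harbor.
Borda totals: Harbor 21, Beacon 9, Kestrel 9, Granite 18, Lumen 13 → Harbor.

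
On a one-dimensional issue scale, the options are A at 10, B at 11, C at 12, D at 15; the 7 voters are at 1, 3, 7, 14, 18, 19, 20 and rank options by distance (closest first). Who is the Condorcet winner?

D

With single-peaked preferences on a line, the Condorcet winner is the candidate closest to the median voter.
The median voter (position 14) is closest to D at 15.
Check: D vs C — voters closer to D: 4 of 7.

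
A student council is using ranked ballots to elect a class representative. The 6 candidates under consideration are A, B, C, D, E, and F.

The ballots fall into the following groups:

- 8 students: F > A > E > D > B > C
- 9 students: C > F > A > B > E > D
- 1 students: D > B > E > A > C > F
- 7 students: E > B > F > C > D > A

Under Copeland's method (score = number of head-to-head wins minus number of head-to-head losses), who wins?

F

Pairwise results:
  A vs B: A wins 17–8.
  A vs C: C wins 16–9.
  A vs D: A wins 17–8.
  A vs E: A wins 17–8.
  A vs F: F wins 24–1.
  B vs C: B wins 16–9.
  B vs D: B wins 16–9.
  B vs E: E wins 15–10.
  B vs F: F wins 17–8.
  C vs D: C wins 16–9.
  C vs E: E wins 16–9.
  C vs F: F wins 15–10.
  D vs E: E wins 24–1.
  D vs F: F wins 24–1.
  E vs F: F wins 17–8.
Copeland scores (wins − losses):
  A: 3 − 2 = 1
  B: 2 − 3 = -1
  C: 2 − 3 = -1
  D: 0 − 5 = -5
  E: 3 − 2 = 1
  F: 5 − 0 = 5
F has the best Copeland score.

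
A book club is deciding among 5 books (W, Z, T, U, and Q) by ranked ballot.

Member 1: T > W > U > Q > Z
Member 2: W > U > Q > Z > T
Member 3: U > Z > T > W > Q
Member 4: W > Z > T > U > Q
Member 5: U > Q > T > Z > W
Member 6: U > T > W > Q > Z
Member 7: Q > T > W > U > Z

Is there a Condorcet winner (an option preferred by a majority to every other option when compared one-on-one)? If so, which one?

Head-to-head results (7 voters total):
W vs Z: W wins 5–2.
W vs T: T wins 5–2.
W vs U: W wins 4–3.
W vs Q: W wins 5–2.
Z vs T: T wins 4–3.
Z vs U: U wins 6–1.
Z vs Q: Q wins 5–2.
T vs U: U wins 4–3.
T vs Q: T wins 4–3.
U vs Q: U wins 6–1.
No candidate beats all others: W beats U beats T beats W, a majority cycle.

No Condorcet winner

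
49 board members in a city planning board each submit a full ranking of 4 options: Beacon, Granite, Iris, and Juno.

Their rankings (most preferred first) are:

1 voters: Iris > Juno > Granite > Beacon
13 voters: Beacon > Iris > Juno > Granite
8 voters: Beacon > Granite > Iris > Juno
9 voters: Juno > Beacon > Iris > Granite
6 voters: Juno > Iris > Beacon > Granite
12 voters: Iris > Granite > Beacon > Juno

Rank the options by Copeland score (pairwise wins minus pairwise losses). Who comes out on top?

Pairwise results:
  Beacon vs Granite: Beacon wins 36–13.
  Beacon vs Iris: Beacon wins 30–19.
  Beacon vs Juno: Beacon wins 33–16.
  Granite vs Iris: Iris wins 41–8.
  Granite vs Juno: Juno wins 29–20.
  Iris vs Juno: Iris wins 34–15.
Copeland scores (wins − losses):
  Beacon: 3 − 0 = 3
  Granite: 0 − 3 = -3
  Iris: 2 − 1 = 1
  Juno: 1 − 2 = -1
Beacon has the best Copeland score.

Beacon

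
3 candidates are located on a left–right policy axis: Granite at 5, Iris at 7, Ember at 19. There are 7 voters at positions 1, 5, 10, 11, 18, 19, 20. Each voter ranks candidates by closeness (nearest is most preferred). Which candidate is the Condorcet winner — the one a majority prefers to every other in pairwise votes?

Iris

With single-peaked preferences on a line, the Condorcet winner is the candidate closest to the median voter.
The median voter (position 11) is closest to Iris at 7.
Check: Iris vs Ember — voters closer to Iris: 4 of 7.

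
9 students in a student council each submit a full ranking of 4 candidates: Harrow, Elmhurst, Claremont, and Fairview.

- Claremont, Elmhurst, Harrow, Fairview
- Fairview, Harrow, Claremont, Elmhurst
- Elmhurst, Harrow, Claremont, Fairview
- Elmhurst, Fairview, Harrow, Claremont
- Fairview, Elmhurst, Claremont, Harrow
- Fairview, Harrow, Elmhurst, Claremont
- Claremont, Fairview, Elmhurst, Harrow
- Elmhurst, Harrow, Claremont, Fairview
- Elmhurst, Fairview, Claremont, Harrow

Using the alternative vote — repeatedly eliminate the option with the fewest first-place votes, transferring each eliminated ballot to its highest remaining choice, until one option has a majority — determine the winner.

Elmhurst

Round 1: Elmhurst 4, Fairview 3, Claremont 2, Harrow 0. Harrow has the fewest and is eliminated.
Round 2: Elmhurst 4, Fairview 3, Claremont 2. Claremont has the fewest and is eliminated.
Round 3: Elmhurst 5, Fairview 4. Elmhurst has a majority.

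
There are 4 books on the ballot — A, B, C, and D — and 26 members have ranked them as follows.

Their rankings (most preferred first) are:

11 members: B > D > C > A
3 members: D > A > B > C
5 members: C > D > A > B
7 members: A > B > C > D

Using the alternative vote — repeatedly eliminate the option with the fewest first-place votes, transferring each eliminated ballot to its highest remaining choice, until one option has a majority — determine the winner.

A

Round 1: B 11, A 7, C 5, D 3. D has the fewest and is eliminated.
Round 2: B 11, A 10, C 5. C has the fewest and is eliminated.
Round 3: A 15, B 11. A has a majority.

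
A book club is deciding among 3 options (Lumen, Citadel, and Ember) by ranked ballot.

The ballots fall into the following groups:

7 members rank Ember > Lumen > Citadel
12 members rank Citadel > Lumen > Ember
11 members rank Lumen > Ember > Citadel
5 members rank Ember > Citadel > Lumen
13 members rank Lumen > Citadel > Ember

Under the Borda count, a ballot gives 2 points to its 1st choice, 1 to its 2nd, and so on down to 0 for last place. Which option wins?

Borda scores:
  Lumen: 7·1 + 12·1 + 11·2 + 5·0 + 13·2 = 67
  Citadel: 7·0 + 12·2 + 11·0 + 5·1 + 13·1 = 42
  Ember: 7·2 + 12·0 + 11·1 + 5·2 + 13·0 = 35
Lumen has the highest total.

Lumen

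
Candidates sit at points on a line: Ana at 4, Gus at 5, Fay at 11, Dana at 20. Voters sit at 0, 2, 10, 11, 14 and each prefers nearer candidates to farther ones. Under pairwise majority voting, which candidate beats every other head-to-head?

Fay

With single-peaked preferences on a line, the Condorcet winner is the candidate closest to the median voter.
The median voter (position 10) is closest to Fay at 11.
Check: Fay vs Ana — voters closer to Fay: 3 of 5.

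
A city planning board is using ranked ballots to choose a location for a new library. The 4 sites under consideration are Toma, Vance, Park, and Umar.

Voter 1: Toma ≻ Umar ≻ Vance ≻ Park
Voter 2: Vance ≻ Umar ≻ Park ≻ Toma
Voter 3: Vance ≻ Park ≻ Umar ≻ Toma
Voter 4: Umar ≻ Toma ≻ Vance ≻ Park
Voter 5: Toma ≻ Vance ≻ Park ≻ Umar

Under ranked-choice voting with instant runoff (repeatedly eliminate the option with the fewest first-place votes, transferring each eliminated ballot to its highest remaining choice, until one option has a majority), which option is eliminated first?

Park

Round 1: Toma 2, Vance 2, Umar 1, Park 0. Park has the fewest and is eliminated.
Round 2: Toma 2, Vance 2, Umar 1. Umar has the fewest and is eliminated.
Round 3: Toma 3, Vance 2. Toma has a majority.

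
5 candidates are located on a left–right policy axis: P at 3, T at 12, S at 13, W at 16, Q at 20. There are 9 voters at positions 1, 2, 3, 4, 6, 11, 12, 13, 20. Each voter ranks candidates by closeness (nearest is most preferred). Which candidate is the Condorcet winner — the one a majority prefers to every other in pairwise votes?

With single-peaked preferences on a line, the Condorcet winner is the candidate closest to the median voter.
The median voter (position 6) is closest to P at 3.
Check: P vs S — voters closer to P: 5 of 9.

P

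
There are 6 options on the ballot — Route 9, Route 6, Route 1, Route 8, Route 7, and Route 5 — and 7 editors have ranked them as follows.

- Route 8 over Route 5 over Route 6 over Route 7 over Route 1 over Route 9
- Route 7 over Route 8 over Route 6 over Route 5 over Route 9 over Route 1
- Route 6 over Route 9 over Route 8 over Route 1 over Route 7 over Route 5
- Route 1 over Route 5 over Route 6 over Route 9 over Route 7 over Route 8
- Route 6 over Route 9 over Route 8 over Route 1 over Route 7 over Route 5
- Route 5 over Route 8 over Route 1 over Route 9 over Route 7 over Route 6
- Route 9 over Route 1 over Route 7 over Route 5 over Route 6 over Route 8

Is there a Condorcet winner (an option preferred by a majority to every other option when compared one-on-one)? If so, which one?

There is no Condorcet winner

Head-to-head results (7 voters total):
Route 9 vs Route 6: Route 6 wins 5–2.
Route 9 vs Route 1: Route 9 wins 4–3.
Route 9 vs Route 8: Route 9 wins 4–3.
Route 9 vs Route 7: Route 9 wins 5–2.
Route 9 vs Route 5: Route 5 wins 4–3.
Route 6 vs Route 1: Route 6 wins 4–3.
Route 6 vs Route 8: Route 6 wins 4–3.
Route 6 vs Route 7: Route 6 wins 4–3.
Route 6 vs Route 5: Route 5 wins 4–3.
Route 1 vs Route 8: Route 8 wins 5–2.
Route 1 vs Route 7: Route 1 wins 5–2.
Route 1 vs Route 5: Route 1 wins 4–3.
Route 8 vs Route 7: Route 8 wins 4–3.
Route 8 vs Route 5: Route 8 wins 4–3.
Route 7 vs Route 5: Route 7 wins 4–3.
No candidate beats all others: Route 9 beats Route 1 beats Route 5 beats Route 9, a majority cycle.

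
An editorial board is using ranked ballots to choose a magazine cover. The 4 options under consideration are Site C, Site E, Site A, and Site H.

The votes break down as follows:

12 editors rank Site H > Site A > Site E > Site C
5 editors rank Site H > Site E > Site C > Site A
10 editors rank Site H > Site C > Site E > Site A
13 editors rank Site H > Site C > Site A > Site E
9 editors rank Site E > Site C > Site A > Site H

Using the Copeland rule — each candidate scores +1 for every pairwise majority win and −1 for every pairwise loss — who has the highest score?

Site H

Pairwise results:
  Site C vs Site E: Site E wins 26–23.
  Site C vs Site A: Site C wins 37–12.
  Site C vs Site H: Site H wins 40–9.
  Site E vs Site A: Site A wins 25–24.
  Site E vs Site H: Site H wins 40–9.
  Site A vs Site H: Site H wins 40–9.
Copeland scores (wins − losses):
  Site C: 1 − 2 = -1
  Site E: 1 − 2 = -1
  Site A: 1 − 2 = -1
  Site H: 3 − 0 = 3
Site H has the best Copeland score.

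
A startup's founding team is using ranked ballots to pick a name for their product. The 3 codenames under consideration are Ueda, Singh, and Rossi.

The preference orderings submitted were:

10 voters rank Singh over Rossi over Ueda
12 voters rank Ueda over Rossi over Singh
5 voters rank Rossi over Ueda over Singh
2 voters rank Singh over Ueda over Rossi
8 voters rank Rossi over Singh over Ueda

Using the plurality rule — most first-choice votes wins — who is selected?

Rossi

First-place vote totals:
  Ueda: 12
  Singh: 12
  Rossi: 13
Rossi has the most first-place votes.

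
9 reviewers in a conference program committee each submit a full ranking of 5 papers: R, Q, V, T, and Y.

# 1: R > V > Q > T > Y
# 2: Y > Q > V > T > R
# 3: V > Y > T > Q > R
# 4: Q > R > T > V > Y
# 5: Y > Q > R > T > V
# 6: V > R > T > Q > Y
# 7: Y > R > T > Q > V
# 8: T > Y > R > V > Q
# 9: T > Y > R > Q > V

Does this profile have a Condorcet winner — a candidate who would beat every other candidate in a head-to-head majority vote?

No

Head-to-head results (9 voters total):
R vs Q: R wins 5–4.
R vs V: R wins 6–3.
R vs T: R wins 5–4.
R vs Y: Y wins 6–3.
Q vs V: Q wins 5–4.
Q vs T: T wins 5–4.
Q vs Y: Y wins 6–3.
V vs T: T wins 5–4.
V vs Y: Y wins 5–4.
T vs Y: T wins 5–4.
No candidate beats all others: R beats T beats Y beats R, a majority cycle.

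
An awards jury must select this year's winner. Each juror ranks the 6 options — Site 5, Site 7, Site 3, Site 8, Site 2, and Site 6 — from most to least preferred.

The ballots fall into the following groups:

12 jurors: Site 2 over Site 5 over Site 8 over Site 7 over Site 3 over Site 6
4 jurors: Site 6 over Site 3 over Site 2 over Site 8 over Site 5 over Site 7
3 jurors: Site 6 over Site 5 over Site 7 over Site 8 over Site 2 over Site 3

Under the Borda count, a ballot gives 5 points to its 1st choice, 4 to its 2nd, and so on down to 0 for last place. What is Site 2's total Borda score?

75

Borda scores:
  Site 5: 12·4 + 4·1 + 3·4 = 64
  Site 7: 12·2 + 4·0 + 3·3 = 33
  Site 3: 12·1 + 4·4 + 3·0 = 28
  Site 8: 12·3 + 4·2 + 3·2 = 50
  Site 2: 12·5 + 4·3 + 3·1 = 75
  Site 6: 12·0 + 4·5 + 3·5 = 35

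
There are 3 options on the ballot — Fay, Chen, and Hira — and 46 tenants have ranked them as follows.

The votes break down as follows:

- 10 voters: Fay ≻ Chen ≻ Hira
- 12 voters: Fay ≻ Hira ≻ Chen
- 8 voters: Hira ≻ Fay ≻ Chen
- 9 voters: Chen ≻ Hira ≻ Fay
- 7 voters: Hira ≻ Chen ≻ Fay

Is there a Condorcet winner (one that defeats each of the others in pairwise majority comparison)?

Yes

Head-to-head results (46 voters total):
Fay vs Chen: Fay wins 30–16.
Fay vs Hira: Hira wins 24–22.
Chen vs Hira: Hira wins 27–19.
Hira beats each rival — Fay (24–22), Chen (27–19) — so Hira is the Condorcet winner.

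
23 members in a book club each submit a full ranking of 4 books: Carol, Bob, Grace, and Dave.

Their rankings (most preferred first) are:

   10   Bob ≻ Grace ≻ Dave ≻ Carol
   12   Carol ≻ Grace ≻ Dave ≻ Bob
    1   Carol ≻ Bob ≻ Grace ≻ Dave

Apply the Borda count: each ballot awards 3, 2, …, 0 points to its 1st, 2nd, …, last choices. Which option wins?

Borda scores:
  Carol: 10·0 + 12·3 + 3 = 39
  Bob: 10·3 + 12·0 + 2 = 32
  Grace: 10·2 + 12·2 + 1 = 45
  Dave: 10·1 + 12·1 + 0 = 22
Grace has the highest total.

Grace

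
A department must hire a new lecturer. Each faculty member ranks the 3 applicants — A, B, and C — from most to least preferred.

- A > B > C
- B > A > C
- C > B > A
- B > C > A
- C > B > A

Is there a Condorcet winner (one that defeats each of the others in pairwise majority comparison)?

Yes

Head-to-head results (5 voters total):
A vs B: B wins 4–1.
A vs C: C wins 3–2.
B vs C: B wins 3–2.
B beats each rival — A (4–1), C (3–2) — so B is the Condorcet winner.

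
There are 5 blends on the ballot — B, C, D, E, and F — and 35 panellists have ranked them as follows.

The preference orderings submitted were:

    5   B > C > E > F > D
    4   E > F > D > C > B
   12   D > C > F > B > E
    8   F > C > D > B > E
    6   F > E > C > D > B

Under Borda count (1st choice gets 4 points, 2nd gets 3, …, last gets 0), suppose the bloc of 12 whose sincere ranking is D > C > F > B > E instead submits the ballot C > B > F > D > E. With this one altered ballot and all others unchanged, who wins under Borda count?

C

Borda totals with the altered ballot: B 64, C 103, D 42, E 44, F 97.
The switch changes the winner from F to C.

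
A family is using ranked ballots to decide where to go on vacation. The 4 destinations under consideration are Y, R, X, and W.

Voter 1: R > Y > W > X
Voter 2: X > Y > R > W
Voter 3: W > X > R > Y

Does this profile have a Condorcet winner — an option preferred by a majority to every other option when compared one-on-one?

No

Head-to-head results (3 voters total):
Y vs R: R wins 2–1.
Y vs X: X wins 2–1.
Y vs W: Y wins 2–1.
R vs X: X wins 2–1.
R vs W: R wins 2–1.
X vs W: W wins 2–1.
No candidate beats all others: Y beats W beats X beats Y, a majority cycle.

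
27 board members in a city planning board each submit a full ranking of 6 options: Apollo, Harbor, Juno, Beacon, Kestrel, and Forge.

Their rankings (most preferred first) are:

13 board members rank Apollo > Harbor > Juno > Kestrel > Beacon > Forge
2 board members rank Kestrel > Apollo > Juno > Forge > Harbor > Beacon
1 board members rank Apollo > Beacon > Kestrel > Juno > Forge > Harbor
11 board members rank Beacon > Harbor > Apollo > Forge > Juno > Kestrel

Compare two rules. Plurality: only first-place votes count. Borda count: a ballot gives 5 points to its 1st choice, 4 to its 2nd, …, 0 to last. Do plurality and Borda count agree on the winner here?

Yes

Plurality first-place counts: Apollo 14, Harbor 0, Juno 0, Beacon 11, Kestrel 2, Forge 0 → Apollo.
Borda totals: Apollo 111, Harbor 98, Juno 58, Beacon 72, Kestrel 39, Forge 27 → Apollo.
The two rules agree on Apollo.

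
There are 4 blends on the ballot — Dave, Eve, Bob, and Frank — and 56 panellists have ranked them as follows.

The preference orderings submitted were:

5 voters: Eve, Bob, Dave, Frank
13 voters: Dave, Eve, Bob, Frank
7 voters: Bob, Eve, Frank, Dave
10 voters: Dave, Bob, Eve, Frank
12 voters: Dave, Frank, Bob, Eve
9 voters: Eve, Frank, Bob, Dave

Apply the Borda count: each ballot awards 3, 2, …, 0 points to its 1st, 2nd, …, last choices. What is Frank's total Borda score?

49

Borda scores:
  Dave: 5·1 + 13·3 + 7·0 + 10·3 + 12·3 + 9·0 = 110
  Eve: 5·3 + 13·2 + 7·2 + 10·1 + 12·0 + 9·3 = 92
  Bob: 5·2 + 13·1 + 7·3 + 10·2 + 12·1 + 9·1 = 85
  Frank: 5·0 + 13·0 + 7·1 + 10·0 + 12·2 + 9·2 = 49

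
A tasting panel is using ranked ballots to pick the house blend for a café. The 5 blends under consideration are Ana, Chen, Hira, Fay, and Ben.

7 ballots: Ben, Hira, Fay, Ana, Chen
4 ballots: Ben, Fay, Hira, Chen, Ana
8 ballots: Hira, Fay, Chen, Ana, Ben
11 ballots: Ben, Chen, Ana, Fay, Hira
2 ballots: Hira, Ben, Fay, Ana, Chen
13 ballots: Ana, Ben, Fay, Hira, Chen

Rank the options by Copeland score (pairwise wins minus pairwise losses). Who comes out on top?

Pairwise results:
  Ana vs Chen: Chen wins 23–22.
  Ana vs Hira: Ana wins 24–21.
  Ana vs Fay: Ana wins 24–21.
  Ana vs Ben: Ben wins 24–21.
  Chen vs Hira: Hira wins 34–11.
  Chen vs Fay: Fay wins 34–11.
  Chen vs Ben: Ben wins 37–8.
  Hira vs Fay: Fay wins 28–17.
  Hira vs Ben: Ben wins 35–10.
  Fay vs Ben: Ben wins 37–8.
Copeland scores (wins − losses):
  Ana: 2 − 2 = 0
  Chen: 1 − 3 = -2
  Hira: 1 − 3 = -2
  Fay: 2 − 2 = 0
  Ben: 4 − 0 = 4
Ben has the best Copeland score.

Ben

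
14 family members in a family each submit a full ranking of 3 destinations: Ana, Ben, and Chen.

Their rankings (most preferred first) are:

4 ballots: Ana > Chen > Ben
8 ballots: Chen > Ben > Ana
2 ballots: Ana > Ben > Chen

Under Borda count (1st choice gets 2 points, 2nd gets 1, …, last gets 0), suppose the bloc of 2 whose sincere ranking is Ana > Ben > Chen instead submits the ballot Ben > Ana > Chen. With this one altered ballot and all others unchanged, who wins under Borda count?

Borda totals with the altered ballot: Ana 10, Ben 12, Chen 20.
The winner is unchanged: still Chen.

Chen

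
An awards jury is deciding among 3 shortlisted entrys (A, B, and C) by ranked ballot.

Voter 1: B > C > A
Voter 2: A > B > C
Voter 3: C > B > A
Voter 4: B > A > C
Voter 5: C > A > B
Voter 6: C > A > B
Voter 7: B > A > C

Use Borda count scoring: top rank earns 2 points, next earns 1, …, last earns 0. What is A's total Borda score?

6

Borda scores:
  A: 0 + 2 + 0 + 1 + 1 + 1 + 1 = 6
  B: 2 + 1 + 1 + 2 + 0 + 0 + 2 = 8
  C: 1 + 0 + 2 + 0 + 2 + 2 + 0 = 7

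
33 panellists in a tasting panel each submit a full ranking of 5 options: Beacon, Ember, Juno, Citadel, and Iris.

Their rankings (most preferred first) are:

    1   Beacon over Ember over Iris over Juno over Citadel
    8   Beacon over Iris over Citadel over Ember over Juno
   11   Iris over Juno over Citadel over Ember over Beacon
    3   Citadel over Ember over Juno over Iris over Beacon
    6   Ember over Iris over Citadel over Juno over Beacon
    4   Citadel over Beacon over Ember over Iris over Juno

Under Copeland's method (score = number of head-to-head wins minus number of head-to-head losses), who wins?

Pairwise results:
  Beacon vs Ember: Ember wins 20–13.
  Beacon vs Juno: Juno wins 20–13.
  Beacon vs Citadel: Citadel wins 24–9.
  Beacon vs Iris: Iris wins 20–13.
  Ember vs Juno: Ember wins 22–11.
  Ember vs Citadel: Citadel wins 26–7.
  Ember vs Iris: Iris wins 19–14.
  Juno vs Citadel: Citadel wins 21–12.
  Juno vs Iris: Iris wins 30–3.
  Citadel vs Iris: Iris wins 26–7.
Copeland scores (wins − losses):
  Beacon: 0 − 4 = -4
  Ember: 2 − 2 = 0
  Juno: 1 − 3 = -2
  Citadel: 3 − 1 = 2
  Iris: 4 − 0 = 4
Iris has the best Copeland score.

Iris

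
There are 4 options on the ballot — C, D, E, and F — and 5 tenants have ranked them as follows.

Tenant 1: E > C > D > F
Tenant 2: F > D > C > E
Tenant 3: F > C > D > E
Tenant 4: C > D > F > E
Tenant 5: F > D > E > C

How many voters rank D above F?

2

Ballots ranking D above F: 2.
Ballots ranking F above D: 3.
So 2 of 5 voters prefer D to F.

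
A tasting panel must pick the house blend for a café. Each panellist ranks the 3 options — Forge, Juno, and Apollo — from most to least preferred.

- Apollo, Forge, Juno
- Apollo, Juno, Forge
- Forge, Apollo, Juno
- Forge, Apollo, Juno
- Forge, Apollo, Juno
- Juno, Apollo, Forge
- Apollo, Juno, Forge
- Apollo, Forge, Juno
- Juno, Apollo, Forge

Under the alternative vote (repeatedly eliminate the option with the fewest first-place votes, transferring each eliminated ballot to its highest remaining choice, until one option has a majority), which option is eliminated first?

Round 1: Apollo 4, Forge 3, Juno 2. Juno has the fewest and is eliminated.
Round 2: Apollo 6, Forge 3. Apollo has a majority.

Juno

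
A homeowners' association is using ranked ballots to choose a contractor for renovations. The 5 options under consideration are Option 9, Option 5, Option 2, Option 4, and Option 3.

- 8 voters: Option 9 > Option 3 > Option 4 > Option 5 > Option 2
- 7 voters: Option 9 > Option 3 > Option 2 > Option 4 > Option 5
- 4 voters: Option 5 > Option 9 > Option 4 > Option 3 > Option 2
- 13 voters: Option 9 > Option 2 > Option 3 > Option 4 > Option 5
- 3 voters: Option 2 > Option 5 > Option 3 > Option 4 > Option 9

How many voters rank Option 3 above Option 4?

Ballots ranking Option 3 above Option 4: 8+7+13+3 = 31.
Ballots ranking Option 4 above Option 3: 4.
So 31 of 35 voters prefer Option 3 to Option 4.

31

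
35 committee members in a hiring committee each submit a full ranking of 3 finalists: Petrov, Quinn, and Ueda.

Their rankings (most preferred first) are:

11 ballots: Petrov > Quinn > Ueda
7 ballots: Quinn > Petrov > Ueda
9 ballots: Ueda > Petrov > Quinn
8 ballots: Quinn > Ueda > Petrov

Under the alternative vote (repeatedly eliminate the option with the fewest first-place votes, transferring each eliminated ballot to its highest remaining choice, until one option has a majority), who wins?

Round 1: Quinn 15, Petrov 11, Ueda 9. Ueda has the fewest and is eliminated.
Round 2: Petrov 20, Quinn 15. Petrov has a majority.

Petrov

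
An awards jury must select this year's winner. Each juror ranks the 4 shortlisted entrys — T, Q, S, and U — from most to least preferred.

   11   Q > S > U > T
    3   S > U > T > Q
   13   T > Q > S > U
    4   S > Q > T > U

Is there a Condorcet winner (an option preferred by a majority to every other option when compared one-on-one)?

Head-to-head results (31 voters total):
T vs Q: T wins 16–15.
T vs S: S wins 18–13.
T vs U: T wins 17–14.
Q vs S: Q wins 24–7.
Q vs U: Q wins 28–3.
S vs U: S wins 31–0.
No candidate beats all others: T beats Q beats S beats T, a majority cycle.

No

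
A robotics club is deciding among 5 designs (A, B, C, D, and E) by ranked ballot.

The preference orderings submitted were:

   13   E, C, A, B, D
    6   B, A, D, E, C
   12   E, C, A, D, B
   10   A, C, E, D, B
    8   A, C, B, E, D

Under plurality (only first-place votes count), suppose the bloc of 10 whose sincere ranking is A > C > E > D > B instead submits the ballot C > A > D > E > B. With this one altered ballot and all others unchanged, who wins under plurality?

E

First-place totals with the altered ballot: A 8, B 6, C 10, D 0, E 25.
The winner is unchanged: still E.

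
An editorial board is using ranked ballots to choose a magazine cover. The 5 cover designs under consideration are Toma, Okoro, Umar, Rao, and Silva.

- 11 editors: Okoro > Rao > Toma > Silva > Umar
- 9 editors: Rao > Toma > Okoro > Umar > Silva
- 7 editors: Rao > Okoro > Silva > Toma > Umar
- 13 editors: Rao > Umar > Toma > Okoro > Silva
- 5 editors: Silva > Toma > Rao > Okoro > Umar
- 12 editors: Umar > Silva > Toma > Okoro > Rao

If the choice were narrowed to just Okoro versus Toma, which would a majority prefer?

Toma

Ballots ranking Okoro above Toma: 11+7 = 18.
Ballots ranking Toma above Okoro: 9+13+5+12 = 39.
Toma wins the head-to-head, 39–18.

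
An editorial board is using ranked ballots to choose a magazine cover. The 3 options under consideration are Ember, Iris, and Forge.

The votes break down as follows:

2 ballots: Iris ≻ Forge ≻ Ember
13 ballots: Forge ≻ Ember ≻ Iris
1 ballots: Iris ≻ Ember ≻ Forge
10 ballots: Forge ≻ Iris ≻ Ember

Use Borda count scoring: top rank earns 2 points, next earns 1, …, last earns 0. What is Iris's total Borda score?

16

Borda scores:
  Ember: 2·0 + 13·1 + 1 + 10·0 = 14
  Iris: 2·2 + 13·0 + 2 + 10·1 = 16
  Forge: 2·1 + 13·2 + 0 + 10·2 = 48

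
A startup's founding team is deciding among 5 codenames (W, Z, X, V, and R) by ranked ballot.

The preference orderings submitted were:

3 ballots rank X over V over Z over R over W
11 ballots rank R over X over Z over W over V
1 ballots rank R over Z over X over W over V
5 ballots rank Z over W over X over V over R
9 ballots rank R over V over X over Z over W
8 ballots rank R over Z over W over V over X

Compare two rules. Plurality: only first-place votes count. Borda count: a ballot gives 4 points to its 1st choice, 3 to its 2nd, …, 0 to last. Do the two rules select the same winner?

Yes

Plurality first-place counts: W 0, Z 5, X 3, V 0, R 29 → R.
Borda totals: W 43, Z 84, X 75, V 49, R 119 → R.
The two rules agree on R.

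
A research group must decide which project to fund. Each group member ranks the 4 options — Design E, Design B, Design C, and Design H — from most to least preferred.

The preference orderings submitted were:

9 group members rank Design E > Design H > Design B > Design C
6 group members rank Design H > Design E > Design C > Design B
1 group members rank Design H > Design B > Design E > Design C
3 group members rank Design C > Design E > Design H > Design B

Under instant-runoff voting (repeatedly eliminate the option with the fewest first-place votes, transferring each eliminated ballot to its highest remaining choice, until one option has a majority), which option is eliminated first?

Design B

Round 1: Design E 9, Design H 7, Design C 3, Design B 0. Design B has the fewest and is eliminated.
Round 2: Design E 9, Design H 7, Design C 3. Design C has the fewest and is eliminated.
Round 3: Design E 12, Design H 7. Design E has a majority.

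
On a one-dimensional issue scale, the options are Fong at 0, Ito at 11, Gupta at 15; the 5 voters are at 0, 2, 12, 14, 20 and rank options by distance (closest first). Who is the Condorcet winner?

Ito

With single-peaked preferences on a line, the Condorcet winner is the candidate closest to the median voter.
The median voter (position 12) is closest to Ito at 11.
Check: Ito vs Fong — voters closer to Ito: 3 of 5.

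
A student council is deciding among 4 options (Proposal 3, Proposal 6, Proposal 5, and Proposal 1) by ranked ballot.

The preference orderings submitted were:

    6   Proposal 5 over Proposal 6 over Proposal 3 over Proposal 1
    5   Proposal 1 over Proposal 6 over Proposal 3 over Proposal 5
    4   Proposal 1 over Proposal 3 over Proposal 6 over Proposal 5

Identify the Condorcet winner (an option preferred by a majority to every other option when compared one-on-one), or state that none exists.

Head-to-head results (15 voters total):
Proposal 3 vs Proposal 6: Proposal 6 wins 11–4.
Proposal 3 vs Proposal 5: Proposal 3 wins 9–6.
Proposal 3 vs Proposal 1: Proposal 1 wins 9–6.
Proposal 6 vs Proposal 5: Proposal 6 wins 9–6.
Proposal 6 vs Proposal 1: Proposal 1 wins 9–6.
Proposal 5 vs Proposal 1: Proposal 1 wins 9–6.
Proposal 1 beats each rival — Proposal 3 (9–6), Proposal 6 (9–6), Proposal 5 (9–6) — so Proposal 1 is the Condorcet winner.

Proposal 1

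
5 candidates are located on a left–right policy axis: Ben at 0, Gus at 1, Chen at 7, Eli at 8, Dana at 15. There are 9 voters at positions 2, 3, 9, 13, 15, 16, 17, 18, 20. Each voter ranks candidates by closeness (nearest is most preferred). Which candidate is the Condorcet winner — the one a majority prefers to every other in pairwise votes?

With single-peaked preferences on a line, the Condorcet winner is the candidate closest to the median voter.
The median voter (position 15) is closest to Dana at 15.
Check: Dana vs Chen — voters closer to Dana: 6 of 9.

Dana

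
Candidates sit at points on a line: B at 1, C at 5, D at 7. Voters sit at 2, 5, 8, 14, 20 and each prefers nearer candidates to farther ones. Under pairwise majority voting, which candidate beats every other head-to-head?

D

With single-peaked preferences on a line, the Condorcet winner is the candidate closest to the median voter.
The median voter (position 8) is closest to D at 7.
Check: D vs C — voters closer to D: 3 of 5.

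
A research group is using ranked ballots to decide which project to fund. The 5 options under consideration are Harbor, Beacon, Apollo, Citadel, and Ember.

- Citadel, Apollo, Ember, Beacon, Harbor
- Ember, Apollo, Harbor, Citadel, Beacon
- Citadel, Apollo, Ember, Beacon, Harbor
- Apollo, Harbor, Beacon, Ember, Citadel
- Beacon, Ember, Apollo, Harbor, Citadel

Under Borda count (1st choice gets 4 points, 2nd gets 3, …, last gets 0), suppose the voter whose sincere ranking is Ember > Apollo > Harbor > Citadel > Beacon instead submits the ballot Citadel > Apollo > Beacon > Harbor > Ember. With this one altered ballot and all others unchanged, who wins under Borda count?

Apollo

Borda totals with the altered ballot: Harbor 5, Beacon 10, Apollo 15, Citadel 12, Ember 8.
The winner is unchanged: still Apollo.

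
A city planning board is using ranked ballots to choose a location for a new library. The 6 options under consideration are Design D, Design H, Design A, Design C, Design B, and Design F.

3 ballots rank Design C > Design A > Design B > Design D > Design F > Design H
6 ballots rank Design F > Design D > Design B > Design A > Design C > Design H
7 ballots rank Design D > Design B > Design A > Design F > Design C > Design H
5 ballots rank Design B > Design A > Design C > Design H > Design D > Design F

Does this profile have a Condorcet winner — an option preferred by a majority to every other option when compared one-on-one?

Yes

Head-to-head results (21 voters total):
Design D vs Design H: Design D wins 16–5.
Design D vs Design A: Design D wins 13–8.
Design D vs Design C: Design D wins 13–8.
Design D vs Design B: Design D wins 13–8.
Design D vs Design F: Design D wins 15–6.
Design H vs Design A: Design A wins 21–0.
Design H vs Design C: Design C wins 21–0.
Design H vs Design B: Design B wins 21–0.
Design H vs Design F: Design F wins 16–5.
Design A vs Design C: Design A wins 18–3.
Design A vs Design B: Design B wins 18–3.
Design A vs Design F: Design A wins 15–6.
Design C vs Design B: Design B wins 18–3.
Design C vs Design F: Design F wins 13–8.
Design B vs Design F: Design B wins 15–6.
Design D beats each rival — Design H (16–5), Design A (13–8), Design C (13–8), Design B (13–8), Design F (15–6) — so Design D is the Condorcet winner.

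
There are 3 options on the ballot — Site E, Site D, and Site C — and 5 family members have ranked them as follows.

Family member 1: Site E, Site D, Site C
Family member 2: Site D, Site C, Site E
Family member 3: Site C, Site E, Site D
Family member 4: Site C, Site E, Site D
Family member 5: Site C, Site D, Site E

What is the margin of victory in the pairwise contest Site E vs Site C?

Ballots ranking Site E above Site C: 1.
Ballots ranking Site C above Site E: 4.
Site C wins 4–1, a margin of 3.

3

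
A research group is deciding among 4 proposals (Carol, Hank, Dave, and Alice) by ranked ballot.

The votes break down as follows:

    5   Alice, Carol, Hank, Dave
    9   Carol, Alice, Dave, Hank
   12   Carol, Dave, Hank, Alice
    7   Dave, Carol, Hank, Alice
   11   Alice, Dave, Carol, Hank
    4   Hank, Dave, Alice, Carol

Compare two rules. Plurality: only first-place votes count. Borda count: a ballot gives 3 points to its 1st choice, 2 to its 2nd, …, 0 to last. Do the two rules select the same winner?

Yes

Plurality first-place counts: Carol 21, Hank 4, Dave 7, Alice 16 → Carol.
Borda totals: Carol 98, Hank 36, Dave 84, Alice 70 → Carol.
The two rules agree on Carol.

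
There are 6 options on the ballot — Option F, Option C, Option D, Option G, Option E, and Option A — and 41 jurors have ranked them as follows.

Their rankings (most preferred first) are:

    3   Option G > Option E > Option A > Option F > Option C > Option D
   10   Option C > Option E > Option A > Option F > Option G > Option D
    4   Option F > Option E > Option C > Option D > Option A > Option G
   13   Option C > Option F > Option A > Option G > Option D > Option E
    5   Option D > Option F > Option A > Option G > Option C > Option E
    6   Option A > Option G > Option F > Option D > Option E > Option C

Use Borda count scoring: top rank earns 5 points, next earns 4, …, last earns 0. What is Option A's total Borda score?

Borda scores:
  Option F: 3·2 + 10·2 + 4·5 + 13·4 + 5·4 + 6·3 = 136
  Option C: 3·1 + 10·5 + 4·3 + 13·5 + 5·1 + 6·0 = 135
  Option D: 3·0 + 10·0 + 4·2 + 13·1 + 5·5 + 6·2 = 58
  Option G: 3·5 + 10·1 + 4·0 + 13·2 + 5·2 + 6·4 = 85
  Option E: 3·4 + 10·4 + 4·4 + 13·0 + 5·0 + 6·1 = 74
  Option A: 3·3 + 10·3 + 4·1 + 13·3 + 5·3 + 6·5 = 127

127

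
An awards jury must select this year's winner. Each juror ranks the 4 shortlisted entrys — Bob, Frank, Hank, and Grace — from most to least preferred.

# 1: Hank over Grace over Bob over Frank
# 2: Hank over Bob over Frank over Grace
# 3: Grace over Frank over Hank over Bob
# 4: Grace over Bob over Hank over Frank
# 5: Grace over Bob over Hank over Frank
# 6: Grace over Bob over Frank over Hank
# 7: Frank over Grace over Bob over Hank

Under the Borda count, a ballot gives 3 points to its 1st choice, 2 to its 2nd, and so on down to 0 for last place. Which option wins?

Borda scores:
  Bob: 1 + 2 + 0 + 2 + 2 + 2 + 1 = 10
  Frank: 0 + 1 + 2 + 0 + 0 + 1 + 3 = 7
  Hank: 3 + 3 + 1 + 1 + 1 + 0 + 0 = 9
  Grace: 2 + 0 + 3 + 3 + 3 + 3 + 2 = 16
Grace has the highest total.

Grace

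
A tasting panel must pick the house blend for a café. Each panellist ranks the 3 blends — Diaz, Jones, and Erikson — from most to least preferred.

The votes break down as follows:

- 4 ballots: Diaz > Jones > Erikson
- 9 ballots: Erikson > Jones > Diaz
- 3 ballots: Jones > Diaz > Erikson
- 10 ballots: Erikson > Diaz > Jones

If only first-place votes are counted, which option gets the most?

First-place vote totals:
  Diaz: 4
  Jones: 3
  Erikson: 19
Erikson has the most first-place votes.

Erikson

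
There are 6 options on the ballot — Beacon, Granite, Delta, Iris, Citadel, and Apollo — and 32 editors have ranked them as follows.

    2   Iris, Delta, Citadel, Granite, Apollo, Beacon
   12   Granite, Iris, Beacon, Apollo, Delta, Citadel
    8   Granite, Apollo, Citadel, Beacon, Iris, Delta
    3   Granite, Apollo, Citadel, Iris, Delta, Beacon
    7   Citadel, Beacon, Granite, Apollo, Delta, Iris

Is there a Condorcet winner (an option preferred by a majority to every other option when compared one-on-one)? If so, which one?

Head-to-head results (32 voters total):
Beacon vs Granite: Granite wins 25–7.
Beacon vs Delta: Beacon wins 27–5.
Beacon vs Iris: Iris wins 17–15.
Beacon vs Citadel: Citadel wins 20–12.
Beacon vs Apollo: Beacon wins 19–13.
Granite vs Delta: Granite wins 30–2.
Granite vs Iris: Granite wins 30–2.
Granite vs Citadel: Granite wins 23–9.
Granite vs Apollo: Granite wins 32–0.
Delta vs Iris: Iris wins 25–7.
Delta vs Citadel: Citadel wins 18–14.
Delta vs Apollo: Apollo wins 30–2.
Iris vs Citadel: Citadel wins 18–14.
Iris vs Apollo: Apollo wins 18–14.
Citadel vs Apollo: Apollo wins 23–9.
Granite beats each rival — Beacon (25–7), Delta (30–2), Iris (30–2), Citadel (23–9), Apollo (32–0) — so Granite is the Condorcet winner.

Granite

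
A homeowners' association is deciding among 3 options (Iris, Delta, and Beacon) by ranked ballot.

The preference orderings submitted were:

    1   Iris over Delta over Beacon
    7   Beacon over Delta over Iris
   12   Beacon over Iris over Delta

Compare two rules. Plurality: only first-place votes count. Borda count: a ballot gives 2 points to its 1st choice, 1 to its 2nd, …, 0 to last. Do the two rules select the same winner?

Yes

Plurality first-place counts: Iris 1, Delta 0, Beacon 19 → Beacon.
Borda totals: Iris 14, Delta 8, Beacon 38 → Beacon.
The two rules agree on Beacon.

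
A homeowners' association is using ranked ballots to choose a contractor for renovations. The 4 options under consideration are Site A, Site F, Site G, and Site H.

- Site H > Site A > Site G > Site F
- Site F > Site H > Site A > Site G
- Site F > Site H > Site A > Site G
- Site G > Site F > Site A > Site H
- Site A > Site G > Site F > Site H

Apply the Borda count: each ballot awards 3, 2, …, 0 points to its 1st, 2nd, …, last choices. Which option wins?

Site F

Borda scores:
  Site A: 2 + 1 + 1 + 1 + 3 = 8
  Site F: 0 + 3 + 3 + 2 + 1 = 9
  Site G: 1 + 0 + 0 + 3 + 2 = 6
  Site H: 3 + 2 + 2 + 0 + 0 = 7
Site F has the highest total.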